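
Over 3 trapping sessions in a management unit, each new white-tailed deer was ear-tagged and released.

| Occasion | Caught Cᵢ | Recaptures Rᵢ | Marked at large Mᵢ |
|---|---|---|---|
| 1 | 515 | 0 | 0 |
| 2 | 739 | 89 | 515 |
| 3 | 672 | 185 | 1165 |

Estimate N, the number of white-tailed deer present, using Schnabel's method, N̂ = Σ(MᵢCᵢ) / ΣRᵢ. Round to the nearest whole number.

N ≈ 4246

Σ MᵢCᵢ = 0·515 + 515·739 + 1165·672 = 0 + 380585 + 782880 = 1163465
Σ Rᵢ = 0 + 89 + 185 = 274
N̂ = 1163465 / 274 ≈ 4246.2 → 4246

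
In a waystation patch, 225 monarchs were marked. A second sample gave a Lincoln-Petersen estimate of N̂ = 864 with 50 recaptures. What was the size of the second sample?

C = 192

From N = M·C/R: C = N·R / M = 864·50 / 225 = 43200 / 225 = 192.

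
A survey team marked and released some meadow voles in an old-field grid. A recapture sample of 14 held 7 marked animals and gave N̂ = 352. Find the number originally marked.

From N = M·C/R: M = N·R / C = 352·7 / 14 = 2464 / 14 = 176.

M = 176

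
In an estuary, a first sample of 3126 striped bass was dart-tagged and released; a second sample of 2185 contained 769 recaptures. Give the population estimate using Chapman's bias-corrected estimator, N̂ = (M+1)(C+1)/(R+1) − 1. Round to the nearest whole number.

N ≈ 8876

N̂ = (3126+1)(2185+1)/(769+1) − 1 = 3127·2186/770 − 1
= 6835622/770 − 1 ≈ 8877.4 − 1 ≈ 8876.4 → 8876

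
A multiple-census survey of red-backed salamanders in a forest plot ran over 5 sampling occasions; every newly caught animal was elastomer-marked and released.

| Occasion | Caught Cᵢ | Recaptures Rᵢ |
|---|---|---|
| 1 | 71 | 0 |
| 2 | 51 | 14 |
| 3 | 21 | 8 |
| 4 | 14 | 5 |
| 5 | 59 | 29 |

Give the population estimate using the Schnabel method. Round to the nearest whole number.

N ≈ 272

Marked at large before each occasion: Mᵢ = Σⱼ<ᵢ (Cⱼ − Rⱼ) → M1=0, M2=71, M3=108, M4=121, M5=130
Σ MᵢCᵢ = 0·71 + 71·51 + 108·21 + 121·14 + 130·59 = 0 + 3621 + 2268 + 1694 + 7670 = 15253
Σ Rᵢ = 0 + 14 + 8 + 5 + 29 = 56
N̂ = 15253 / 56 ≈ 272.4 → 272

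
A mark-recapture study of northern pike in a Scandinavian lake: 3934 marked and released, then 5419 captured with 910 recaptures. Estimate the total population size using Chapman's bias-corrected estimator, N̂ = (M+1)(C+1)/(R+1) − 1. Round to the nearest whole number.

N̂ = (3934+1)(5419+1)/(910+1) − 1 = 3935·5420/911 − 1
= 21327700/911 − 1 ≈ 23411.3 − 1 ≈ 23410.3 → 23410

N ≈ 23,410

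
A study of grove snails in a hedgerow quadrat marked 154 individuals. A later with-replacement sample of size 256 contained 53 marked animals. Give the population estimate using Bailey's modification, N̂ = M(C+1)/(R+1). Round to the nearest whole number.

N̂ = 154·(256+1)/(53+1) = 154·257/54 = 39578/54 ≈ 732.9 → 733

N ≈ 733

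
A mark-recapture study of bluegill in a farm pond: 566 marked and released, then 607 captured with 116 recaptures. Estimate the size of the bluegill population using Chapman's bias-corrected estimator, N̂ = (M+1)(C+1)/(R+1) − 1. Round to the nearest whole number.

N̂ = (566+1)(607+1)/(116+1) − 1 = 567·608/117 − 1
= 344736/117 − 1 ≈ 2946.46 − 1 ≈ 2945.46 → 2945

N ≈ 2945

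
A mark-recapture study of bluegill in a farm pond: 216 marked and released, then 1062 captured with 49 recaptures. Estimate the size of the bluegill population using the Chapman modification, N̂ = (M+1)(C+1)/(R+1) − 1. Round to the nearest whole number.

N̂ = (216+1)(1062+1)/(49+1) − 1 = 217·1063/50 − 1
= 230671/50 − 1 ≈ 4613.4 − 1 ≈ 4612.4 → 4612

N ≈ 4612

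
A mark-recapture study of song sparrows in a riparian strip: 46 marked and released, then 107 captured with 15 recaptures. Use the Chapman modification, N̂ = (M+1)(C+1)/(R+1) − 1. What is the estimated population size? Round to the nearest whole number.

N̂ = (46+1)(107+1)/(15+1) − 1 = 47·108/16 − 1
= 5076/16 − 1 ≈ 317.2 − 1 ≈ 316.2 → 316

N ≈ 316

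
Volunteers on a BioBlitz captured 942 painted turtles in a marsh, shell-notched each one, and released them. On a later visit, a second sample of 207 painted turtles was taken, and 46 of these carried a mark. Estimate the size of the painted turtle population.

If marked individuals mix randomly, R/C ≈ M/N, giving N ≈ M·C/R.
N = (942 × 207) / 46 = 194994 / 46 = 4239

N = 4239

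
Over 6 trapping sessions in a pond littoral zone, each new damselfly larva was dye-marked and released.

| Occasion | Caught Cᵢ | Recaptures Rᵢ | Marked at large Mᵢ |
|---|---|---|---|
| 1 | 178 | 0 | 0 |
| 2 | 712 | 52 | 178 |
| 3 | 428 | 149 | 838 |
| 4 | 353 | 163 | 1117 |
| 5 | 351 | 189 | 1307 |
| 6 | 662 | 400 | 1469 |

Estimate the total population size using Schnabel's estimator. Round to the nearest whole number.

Σ MᵢCᵢ = 0·178 + 178·712 + 838·428 + 1117·353 + 1307·351 + 1469·662 = 0 + 126736 + 358664 + 394301 + 458757 + 972478 = 2310936
Σ Rᵢ = 0 + 52 + 149 + 163 + 189 + 400 = 953
N̂ = 2310936 / 953 ≈ 2424.9 → 2425

N ≈ 2425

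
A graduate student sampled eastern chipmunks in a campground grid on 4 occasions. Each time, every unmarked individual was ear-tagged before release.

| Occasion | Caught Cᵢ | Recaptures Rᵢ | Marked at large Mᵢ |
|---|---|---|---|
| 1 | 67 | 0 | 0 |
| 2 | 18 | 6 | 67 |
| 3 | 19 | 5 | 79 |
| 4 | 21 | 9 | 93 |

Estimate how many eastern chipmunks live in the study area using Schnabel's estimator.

N = 233

Σ MᵢCᵢ = 0·67 + 67·18 + 79·19 + 93·21 = 0 + 1206 + 1501 + 1953 = 4660
Σ Rᵢ = 0 + 6 + 5 + 9 = 20
N̂ = 4660 / 20 = 233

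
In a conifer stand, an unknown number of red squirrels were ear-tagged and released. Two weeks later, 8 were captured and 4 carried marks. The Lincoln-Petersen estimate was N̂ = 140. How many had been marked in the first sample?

From N = M·C/R: M = N·R / C = 140·4 / 8 = 560 / 8 = 70.

M = 70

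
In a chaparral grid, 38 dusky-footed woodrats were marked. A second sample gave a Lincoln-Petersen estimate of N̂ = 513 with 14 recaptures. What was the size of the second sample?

From N = M·C/R: C = N·R / M = 513·14 / 38 = 7182 / 38 = 189.

C = 189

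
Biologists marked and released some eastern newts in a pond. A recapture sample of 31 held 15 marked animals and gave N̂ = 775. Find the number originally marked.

From N = M·C/R: M = N·R / C = 775·15 / 31 = 11625 / 31 = 375.

M = 375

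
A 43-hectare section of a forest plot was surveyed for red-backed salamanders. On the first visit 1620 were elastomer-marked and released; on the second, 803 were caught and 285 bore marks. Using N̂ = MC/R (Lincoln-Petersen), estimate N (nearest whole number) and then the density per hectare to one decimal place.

N̂ = 1620·803/285 = 1300860/285 ≈ 4564.4 → 4564
Density = N̂ / area = 4564 / 43 ≈ 106.14 → 106.1 per hectare

density ≈ 106.1 red-backed salamanders per hectare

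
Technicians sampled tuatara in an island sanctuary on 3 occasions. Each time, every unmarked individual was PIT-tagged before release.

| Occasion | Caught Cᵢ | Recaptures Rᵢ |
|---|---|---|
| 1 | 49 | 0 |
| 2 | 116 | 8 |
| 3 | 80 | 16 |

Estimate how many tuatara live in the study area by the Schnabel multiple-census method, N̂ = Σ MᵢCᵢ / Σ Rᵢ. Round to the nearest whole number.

Marked at large before each occasion: Mᵢ = Σⱼ<ᵢ (Cⱼ − Rⱼ) → M1=0, M2=49, M3=157
Σ MᵢCᵢ = 0·49 + 49·116 + 157·80 = 0 + 5684 + 12560 = 18244
Σ Rᵢ = 0 + 8 + 16 = 24
N̂ = 18244 / 24 ≈ 760.2 → 760

N ≈ 760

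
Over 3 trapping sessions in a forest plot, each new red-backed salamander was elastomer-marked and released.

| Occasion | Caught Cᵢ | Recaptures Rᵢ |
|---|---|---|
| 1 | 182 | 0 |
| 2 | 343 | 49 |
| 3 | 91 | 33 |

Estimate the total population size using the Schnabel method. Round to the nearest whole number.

Marked at large before each occasion: Mᵢ = Σⱼ<ᵢ (Cⱼ − Rⱼ) → M1=0, M2=182, M3=476
Σ MᵢCᵢ = 0·182 + 182·343 + 476·91 = 0 + 62426 + 43316 = 105742
Σ Rᵢ = 0 + 49 + 33 = 82
N̂ = 105742 / 82 ≈ 1289.5 → 1290

N ≈ 1290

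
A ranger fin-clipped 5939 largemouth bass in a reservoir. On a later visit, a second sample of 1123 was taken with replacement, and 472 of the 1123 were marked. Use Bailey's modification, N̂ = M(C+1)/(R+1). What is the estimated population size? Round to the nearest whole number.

N ≈ 14,113

N̂ = 5939·(1123+1)/(472+1) = 5939·1124/473 = 6675436/473 ≈ 14113.0 → 14113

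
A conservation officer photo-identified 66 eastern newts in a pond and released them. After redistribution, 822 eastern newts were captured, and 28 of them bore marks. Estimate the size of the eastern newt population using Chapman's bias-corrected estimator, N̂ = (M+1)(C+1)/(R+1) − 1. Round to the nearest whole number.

N̂ = (66+1)(822+1)/(28+1) − 1 = 67·823/29 − 1
= 55141/29 − 1 ≈ 1901.4 − 1 ≈ 1900.4 → 1900

N ≈ 1900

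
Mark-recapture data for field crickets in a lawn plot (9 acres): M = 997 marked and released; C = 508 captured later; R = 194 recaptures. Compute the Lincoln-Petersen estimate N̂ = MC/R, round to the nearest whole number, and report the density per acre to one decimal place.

N̂ = 997·508/194 = 506476/194 ≈ 2610.7 → 2611
Density = N̂ / area = 2611 / 9 ≈ 290.11 → 290.1 per acre

density ≈ 290.1 field crickets per acre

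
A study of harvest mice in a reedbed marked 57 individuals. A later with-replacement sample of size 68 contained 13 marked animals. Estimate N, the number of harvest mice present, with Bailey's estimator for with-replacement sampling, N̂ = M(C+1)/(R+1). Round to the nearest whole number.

N ≈ 281

N̂ = 57·(68+1)/(13+1) = 57·69/14 = 3933/14 ≈ 280.9 → 281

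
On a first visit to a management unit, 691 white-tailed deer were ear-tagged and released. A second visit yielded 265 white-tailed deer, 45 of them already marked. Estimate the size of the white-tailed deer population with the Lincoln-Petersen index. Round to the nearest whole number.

N ≈ 4069

Lincoln-Petersen assumes M/N = R/C, so N = M·C / R.
N = (691 × 265) / 45 = 183115 / 45 ≈ 4069.2 → 4069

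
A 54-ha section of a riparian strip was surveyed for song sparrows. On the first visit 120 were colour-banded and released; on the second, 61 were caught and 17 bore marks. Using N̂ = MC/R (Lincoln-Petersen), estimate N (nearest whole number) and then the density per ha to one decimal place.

density ≈ 8.0 song sparrows per ha

N̂ = 120·61/17 = 7320/17 ≈ 430.6 → 431
Density = N̂ / area = 431 / 54 ≈ 7.98 → 8.0 per ha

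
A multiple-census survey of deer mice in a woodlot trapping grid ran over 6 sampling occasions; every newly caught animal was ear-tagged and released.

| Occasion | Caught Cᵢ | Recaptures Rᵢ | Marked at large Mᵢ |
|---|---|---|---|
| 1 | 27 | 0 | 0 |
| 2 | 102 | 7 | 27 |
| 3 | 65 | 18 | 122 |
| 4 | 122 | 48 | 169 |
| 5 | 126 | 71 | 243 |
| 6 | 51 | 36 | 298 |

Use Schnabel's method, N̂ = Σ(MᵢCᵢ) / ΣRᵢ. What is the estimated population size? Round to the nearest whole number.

Σ MᵢCᵢ = 0·27 + 27·102 + 122·65 + 169·122 + 243·126 + 298·51 = 0 + 2754 + 7930 + 20618 + 30618 + 15198 = 77118
Σ Rᵢ = 0 + 7 + 18 + 48 + 71 + 36 = 180
N̂ = 77118 / 180 ≈ 428.4 → 428

N ≈ 428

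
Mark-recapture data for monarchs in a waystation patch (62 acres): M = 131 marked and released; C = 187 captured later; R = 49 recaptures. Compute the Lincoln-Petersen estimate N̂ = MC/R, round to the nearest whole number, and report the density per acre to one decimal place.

N̂ = 131·187/49 = 24497/49 ≈ 499.9 → 500
Density = N̂ / area = 500 / 62 ≈ 8.06 → 8.1 per acre

density ≈ 8.1 monarchs per acre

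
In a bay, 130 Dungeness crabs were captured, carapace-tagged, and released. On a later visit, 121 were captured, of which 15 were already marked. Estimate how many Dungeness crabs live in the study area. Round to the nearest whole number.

N ≈ 1049

Lincoln-Petersen assumes M/N = R/C, so N = M·C / R.
N = (130 × 121) / 15 = 15730 / 15 ≈ 1048.7 → 1049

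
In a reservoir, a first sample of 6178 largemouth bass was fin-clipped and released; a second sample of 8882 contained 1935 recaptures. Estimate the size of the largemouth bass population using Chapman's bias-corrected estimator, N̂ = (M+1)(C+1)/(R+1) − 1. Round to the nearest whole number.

N ≈ 28,350

N̂ = (6178+1)(8882+1)/(1935+1) − 1 = 6179·8883/1936 − 1
= 54888057/1936 − 1 ≈ 28351.3 − 1 ≈ 28350.3 → 28350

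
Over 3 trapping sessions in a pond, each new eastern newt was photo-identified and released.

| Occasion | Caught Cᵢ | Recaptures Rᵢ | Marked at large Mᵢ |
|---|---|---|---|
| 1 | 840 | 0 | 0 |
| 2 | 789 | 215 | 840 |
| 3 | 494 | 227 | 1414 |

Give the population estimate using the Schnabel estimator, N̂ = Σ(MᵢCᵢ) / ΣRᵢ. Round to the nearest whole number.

N ≈ 3080

Σ MᵢCᵢ = 0·840 + 840·789 + 1414·494 = 0 + 662760 + 698516 = 1361276
Σ Rᵢ = 0 + 215 + 227 = 442
N̂ = 1361276 / 442 ≈ 3079.8 → 3080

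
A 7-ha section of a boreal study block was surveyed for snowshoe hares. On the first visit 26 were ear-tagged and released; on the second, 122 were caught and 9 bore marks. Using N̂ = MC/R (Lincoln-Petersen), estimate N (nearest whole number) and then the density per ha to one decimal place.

N̂ = 26·122/9 = 3172/9 ≈ 352.4 → 352
Density = N̂ / area = 352 / 7 ≈ 50.29 → 50.3 per ha

density ≈ 50.3 snowshoe hares per ha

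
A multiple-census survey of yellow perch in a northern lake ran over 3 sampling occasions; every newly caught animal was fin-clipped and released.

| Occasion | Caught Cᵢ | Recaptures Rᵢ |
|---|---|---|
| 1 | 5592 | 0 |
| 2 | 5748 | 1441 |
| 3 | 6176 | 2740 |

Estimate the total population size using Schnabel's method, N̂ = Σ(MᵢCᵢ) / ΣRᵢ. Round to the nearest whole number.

N ≈ 22,310

Marked at large before each occasion: Mᵢ = Σⱼ<ᵢ (Cⱼ − Rⱼ) → M1=0, M2=5592, M3=9899
Σ MᵢCᵢ = 0·5592 + 5592·5748 + 9899·6176 = 0 + 32142816 + 61136224 = 93279040
Σ Rᵢ = 0 + 1441 + 2740 = 4181
N̂ = 93279040 / 4181 ≈ 22310.2 → 22310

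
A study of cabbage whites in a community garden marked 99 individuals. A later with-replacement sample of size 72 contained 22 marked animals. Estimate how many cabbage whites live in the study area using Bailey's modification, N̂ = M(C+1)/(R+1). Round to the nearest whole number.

N̂ = 99·(72+1)/(22+1) = 99·73/23 = 7227/23 ≈ 314.2 → 314

N ≈ 314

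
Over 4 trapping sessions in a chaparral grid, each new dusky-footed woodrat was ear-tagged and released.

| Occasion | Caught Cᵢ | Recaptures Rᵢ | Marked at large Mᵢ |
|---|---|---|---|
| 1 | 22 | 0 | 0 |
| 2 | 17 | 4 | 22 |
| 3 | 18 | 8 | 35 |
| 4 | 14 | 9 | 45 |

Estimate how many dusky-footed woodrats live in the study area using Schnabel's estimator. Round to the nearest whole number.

Σ MᵢCᵢ = 0·22 + 22·17 + 35·18 + 45·14 = 0 + 374 + 630 + 630 = 1634
Σ Rᵢ = 0 + 4 + 8 + 9 = 21
N̂ = 1634 / 21 ≈ 77.8 → 78

N ≈ 78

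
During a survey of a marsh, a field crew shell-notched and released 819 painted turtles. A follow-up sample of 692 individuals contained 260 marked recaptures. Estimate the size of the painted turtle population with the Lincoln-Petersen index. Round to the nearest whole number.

N ≈ 2180

Lincoln-Petersen assumes M/N = R/C, so N = M·C / R.
N = (819 × 692) / 260 = 566748 / 260 ≈ 2179.8 → 2180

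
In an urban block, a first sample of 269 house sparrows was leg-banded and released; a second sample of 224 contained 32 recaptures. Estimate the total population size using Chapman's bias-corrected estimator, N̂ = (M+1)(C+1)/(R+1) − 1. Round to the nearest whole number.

N ≈ 1840

N̂ = (269+1)(224+1)/(32+1) − 1 = 270·225/33 − 1
= 60750/33 − 1 ≈ 1840.9 − 1 ≈ 1839.9 → 1840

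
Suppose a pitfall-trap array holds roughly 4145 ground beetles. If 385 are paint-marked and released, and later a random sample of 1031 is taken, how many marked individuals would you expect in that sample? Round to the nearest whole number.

expected recaptures ≈ 96

Expected recaptures E[R] = M·C / N.
E[R] = 385 × 1031 / 4145 = 396935 / 4145 ≈ 95.8 → 96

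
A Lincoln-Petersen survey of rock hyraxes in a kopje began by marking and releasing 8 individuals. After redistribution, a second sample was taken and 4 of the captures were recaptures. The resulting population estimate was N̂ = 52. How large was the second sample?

C = 26

From N = M·C/R: C = N·R / M = 52·4 / 8 = 208 / 8 = 26.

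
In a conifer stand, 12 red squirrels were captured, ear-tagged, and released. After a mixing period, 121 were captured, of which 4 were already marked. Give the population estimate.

The marked fraction in the recapture sample should equal the marked fraction in the population: 4/121 = 12/N.
N = (12 × 121) / 4 = 1452 / 4 = 363

N = 363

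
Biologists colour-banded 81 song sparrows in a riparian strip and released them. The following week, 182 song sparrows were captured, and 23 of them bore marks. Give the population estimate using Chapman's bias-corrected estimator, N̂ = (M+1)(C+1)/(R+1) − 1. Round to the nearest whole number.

N ≈ 624

N̂ = (81+1)(182+1)/(23+1) − 1 = 82·183/24 − 1
= 15006/24 − 1 ≈ 625.2 − 1 ≈ 624.2 → 624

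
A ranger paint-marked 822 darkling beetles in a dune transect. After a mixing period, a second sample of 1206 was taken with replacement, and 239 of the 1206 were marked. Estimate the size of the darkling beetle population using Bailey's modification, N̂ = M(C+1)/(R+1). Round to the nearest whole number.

N̂ = 822·(1206+1)/(239+1) = 822·1207/240 = 992154/240 ≈ 4134.0 → 4134

N ≈ 4134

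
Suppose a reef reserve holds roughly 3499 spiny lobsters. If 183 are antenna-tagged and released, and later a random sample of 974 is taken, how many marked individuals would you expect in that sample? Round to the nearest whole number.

expected recaptures ≈ 51

The marked fraction of the population is 183/3499, so in a sample of 974 expect C·(M/N) marked.
E[R] = 183 × 974 / 3499 = 178242 / 3499 ≈ 50.9 → 51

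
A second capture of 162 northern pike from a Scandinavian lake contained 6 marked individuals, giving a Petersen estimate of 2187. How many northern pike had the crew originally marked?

M = 81

From N = M·C/R: M = N·R / C = 2187·6 / 162 = 13122 / 162 = 81.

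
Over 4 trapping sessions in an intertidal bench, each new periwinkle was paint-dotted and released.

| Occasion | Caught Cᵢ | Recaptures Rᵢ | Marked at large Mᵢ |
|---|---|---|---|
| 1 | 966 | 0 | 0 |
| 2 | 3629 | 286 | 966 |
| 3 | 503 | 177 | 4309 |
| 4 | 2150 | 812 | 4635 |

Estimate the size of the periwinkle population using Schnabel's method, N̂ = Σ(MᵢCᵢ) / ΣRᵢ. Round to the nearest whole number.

N ≈ 12,265

Σ MᵢCᵢ = 0·966 + 966·3629 + 4309·503 + 4635·2150 = 0 + 3505614 + 2167427 + 9965250 = 15638291
Σ Rᵢ = 0 + 286 + 177 + 812 = 1275
N̂ = 15638291 / 1275 ≈ 12265.3 → 12265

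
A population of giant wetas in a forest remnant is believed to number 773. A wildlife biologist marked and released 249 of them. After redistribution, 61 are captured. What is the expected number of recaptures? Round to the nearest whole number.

Expected recaptures E[R] = M·C / N.
E[R] = 249 × 61 / 773 = 15189 / 773 ≈ 19.6 → 20

expected recaptures ≈ 20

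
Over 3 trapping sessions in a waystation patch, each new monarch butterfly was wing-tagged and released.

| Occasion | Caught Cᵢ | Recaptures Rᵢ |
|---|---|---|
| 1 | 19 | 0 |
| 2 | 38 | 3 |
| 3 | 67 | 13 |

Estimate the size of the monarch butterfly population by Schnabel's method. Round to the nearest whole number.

N ≈ 271

Marked at large before each occasion: Mᵢ = Σⱼ<ᵢ (Cⱼ − Rⱼ) → M1=0, M2=19, M3=54
Σ MᵢCᵢ = 0·19 + 19·38 + 54·67 = 0 + 722 + 3618 = 4340
Σ Rᵢ = 0 + 3 + 13 = 16
N̂ = 4340 / 16 ≈ 271.2 → 271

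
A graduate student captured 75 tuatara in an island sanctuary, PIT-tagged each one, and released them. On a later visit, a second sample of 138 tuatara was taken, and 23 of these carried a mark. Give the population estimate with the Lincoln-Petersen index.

If marked individuals mix randomly, R/C ≈ M/N, giving N ≈ M·C/R.
N = (75 × 138) / 23 = 10350 / 23 = 450

N = 450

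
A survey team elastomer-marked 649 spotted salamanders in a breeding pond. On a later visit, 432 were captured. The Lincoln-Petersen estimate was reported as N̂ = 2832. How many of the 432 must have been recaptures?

From N = M·C/R: R = M·C / N = 649·432 / 2832 = 280368 / 2832 = 99.

R = 99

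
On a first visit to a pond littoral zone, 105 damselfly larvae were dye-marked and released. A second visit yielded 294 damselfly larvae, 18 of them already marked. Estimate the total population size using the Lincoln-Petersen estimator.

N = (105 × 294) / 18 = 30870 / 18 = 1715

N = 1715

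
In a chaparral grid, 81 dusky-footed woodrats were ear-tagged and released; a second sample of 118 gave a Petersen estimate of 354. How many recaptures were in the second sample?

From N = M·C/R: R = M·C / N = 81·118 / 354 = 9558 / 354 = 27.

R = 27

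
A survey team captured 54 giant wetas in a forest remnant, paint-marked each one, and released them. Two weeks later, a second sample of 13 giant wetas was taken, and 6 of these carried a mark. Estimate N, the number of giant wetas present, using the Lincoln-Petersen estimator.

The marked fraction in the recapture sample should equal the marked fraction in the population: 6/13 = 54/N.
N = (54 × 13) / 6 = 702 / 6 = 117

N = 117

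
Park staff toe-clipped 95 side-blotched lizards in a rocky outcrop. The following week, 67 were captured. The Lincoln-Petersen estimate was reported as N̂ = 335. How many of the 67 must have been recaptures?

From N = M·C/R: R = M·C / N = 95·67 / 335 = 6365 / 335 = 19.

R = 19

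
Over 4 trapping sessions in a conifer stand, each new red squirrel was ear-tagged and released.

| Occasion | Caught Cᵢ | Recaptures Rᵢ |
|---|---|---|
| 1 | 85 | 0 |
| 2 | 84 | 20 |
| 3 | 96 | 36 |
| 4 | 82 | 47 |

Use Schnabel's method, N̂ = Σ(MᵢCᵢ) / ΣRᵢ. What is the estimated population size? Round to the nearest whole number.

Marked at large before each occasion: Mᵢ = Σⱼ<ᵢ (Cⱼ − Rⱼ) → M1=0, M2=85, M3=149, M4=209
Σ MᵢCᵢ = 0·85 + 85·84 + 149·96 + 209·82 = 0 + 7140 + 14304 + 17138 = 38582
Σ Rᵢ = 0 + 20 + 36 + 47 = 103
N̂ = 38582 / 103 ≈ 374.6 → 375

N ≈ 375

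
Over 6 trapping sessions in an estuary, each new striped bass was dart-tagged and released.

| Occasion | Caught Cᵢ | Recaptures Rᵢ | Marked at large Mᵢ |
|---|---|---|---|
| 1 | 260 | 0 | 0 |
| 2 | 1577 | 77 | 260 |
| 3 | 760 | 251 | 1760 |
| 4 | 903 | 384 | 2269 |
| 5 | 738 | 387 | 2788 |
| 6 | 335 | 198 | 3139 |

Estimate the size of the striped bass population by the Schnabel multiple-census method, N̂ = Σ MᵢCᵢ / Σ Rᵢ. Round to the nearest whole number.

Σ MᵢCᵢ = 0·260 + 260·1577 + 1760·760 + 2269·903 + 2788·738 + 3139·335 = 0 + 410020 + 1337600 + 2048907 + 2057544 + 1051565 = 6905636
Σ Rᵢ = 0 + 77 + 251 + 384 + 387 + 198 = 1297
N̂ = 6905636 / 1297 ≈ 5324.3 → 5324

N ≈ 5324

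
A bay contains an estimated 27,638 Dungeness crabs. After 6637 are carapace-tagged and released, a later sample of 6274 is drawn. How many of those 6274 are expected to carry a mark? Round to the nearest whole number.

expected recaptures ≈ 1507

The marked fraction of the population is 6637/27638, so in a sample of 6274 expect C·(M/N) marked.
E[R] = 6637 × 6274 / 27638 = 41640538 / 27638 ≈ 1506.6 → 1507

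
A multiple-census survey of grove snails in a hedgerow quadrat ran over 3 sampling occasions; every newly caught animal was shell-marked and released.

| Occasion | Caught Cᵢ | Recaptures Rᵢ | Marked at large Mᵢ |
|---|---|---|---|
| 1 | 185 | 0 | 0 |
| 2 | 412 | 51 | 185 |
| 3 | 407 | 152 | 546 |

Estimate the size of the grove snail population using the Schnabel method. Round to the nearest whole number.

Σ MᵢCᵢ = 0·185 + 185·412 + 546·407 = 0 + 76220 + 222222 = 298442
Σ Rᵢ = 0 + 51 + 152 = 203
N̂ = 298442 / 203 ≈ 1470.2 → 1470

N ≈ 1470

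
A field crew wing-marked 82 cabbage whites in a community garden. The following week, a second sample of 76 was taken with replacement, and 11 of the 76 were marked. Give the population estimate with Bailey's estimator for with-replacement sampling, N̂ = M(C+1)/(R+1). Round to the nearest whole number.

N ≈ 526

N̂ = 82·(76+1)/(11+1) = 82·77/12 = 6314/12 ≈ 526.2 → 526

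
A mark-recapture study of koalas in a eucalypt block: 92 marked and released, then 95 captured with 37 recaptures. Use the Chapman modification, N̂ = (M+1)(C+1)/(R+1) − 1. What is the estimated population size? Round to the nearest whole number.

N ≈ 234

N̂ = (92+1)(95+1)/(37+1) − 1 = 93·96/38 − 1
= 8928/38 − 1 ≈ 234.9 − 1 ≈ 233.9 → 234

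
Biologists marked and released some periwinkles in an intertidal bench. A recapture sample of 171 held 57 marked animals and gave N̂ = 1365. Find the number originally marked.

From N = M·C/R: M = N·R / C = 1365·57 / 171 = 77805 / 171 = 455.

M = 455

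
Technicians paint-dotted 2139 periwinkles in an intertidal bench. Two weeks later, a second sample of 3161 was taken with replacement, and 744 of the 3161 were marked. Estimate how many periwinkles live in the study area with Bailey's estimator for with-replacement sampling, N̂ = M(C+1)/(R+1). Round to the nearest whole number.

N ≈ 9079

N̂ = 2139·(3161+1)/(744+1) = 2139·3162/745 = 6763518/745 ≈ 9078.5 → 9079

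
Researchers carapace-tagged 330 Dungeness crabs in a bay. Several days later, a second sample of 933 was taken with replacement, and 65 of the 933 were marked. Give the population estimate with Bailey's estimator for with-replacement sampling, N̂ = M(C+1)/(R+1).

N = 4670

N̂ = 330·(933+1)/(65+1) = 330·934/66 = 308220/66 = 4670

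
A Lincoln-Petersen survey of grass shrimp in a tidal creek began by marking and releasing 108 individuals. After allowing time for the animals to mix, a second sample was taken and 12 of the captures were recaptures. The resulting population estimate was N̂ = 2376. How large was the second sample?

C = 264

From N = M·C/R: C = N·R / M = 2376·12 / 108 = 28512 / 108 = 264.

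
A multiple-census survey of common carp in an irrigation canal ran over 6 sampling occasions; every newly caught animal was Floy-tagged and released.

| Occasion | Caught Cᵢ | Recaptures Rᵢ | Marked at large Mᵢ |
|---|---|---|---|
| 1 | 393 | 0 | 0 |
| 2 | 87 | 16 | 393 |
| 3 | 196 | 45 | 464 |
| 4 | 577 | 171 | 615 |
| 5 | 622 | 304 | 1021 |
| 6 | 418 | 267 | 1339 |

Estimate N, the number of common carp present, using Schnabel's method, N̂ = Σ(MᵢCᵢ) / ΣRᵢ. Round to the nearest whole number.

N ≈ 2086

Σ MᵢCᵢ = 0·393 + 393·87 + 464·196 + 615·577 + 1021·622 + 1339·418 = 0 + 34191 + 90944 + 354855 + 635062 + 559702 = 1674754
Σ Rᵢ = 0 + 16 + 45 + 171 + 304 + 267 = 803
N̂ = 1674754 / 803 ≈ 2085.6 → 2086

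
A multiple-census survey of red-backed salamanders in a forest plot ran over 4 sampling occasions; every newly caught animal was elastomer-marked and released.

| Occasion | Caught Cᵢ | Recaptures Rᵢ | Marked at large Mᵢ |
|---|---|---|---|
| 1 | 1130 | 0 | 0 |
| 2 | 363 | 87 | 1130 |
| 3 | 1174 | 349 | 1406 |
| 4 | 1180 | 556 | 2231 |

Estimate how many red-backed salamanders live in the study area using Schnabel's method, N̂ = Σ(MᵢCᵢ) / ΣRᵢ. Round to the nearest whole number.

N ≈ 4731

Σ MᵢCᵢ = 0·1130 + 1130·363 + 1406·1174 + 2231·1180 = 0 + 410190 + 1650644 + 2632580 = 4693414
Σ Rᵢ = 0 + 87 + 349 + 556 = 992
N̂ = 4693414 / 992 ≈ 4731.3 → 4731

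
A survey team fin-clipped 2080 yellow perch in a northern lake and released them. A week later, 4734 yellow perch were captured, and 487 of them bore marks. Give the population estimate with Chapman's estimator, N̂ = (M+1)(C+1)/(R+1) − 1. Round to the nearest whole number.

N̂ = (2080+1)(4734+1)/(487+1) − 1 = 2081·4735/488 − 1
= 9853535/488 − 1 ≈ 20191.7 − 1 ≈ 20190.7 → 20191

N ≈ 20,191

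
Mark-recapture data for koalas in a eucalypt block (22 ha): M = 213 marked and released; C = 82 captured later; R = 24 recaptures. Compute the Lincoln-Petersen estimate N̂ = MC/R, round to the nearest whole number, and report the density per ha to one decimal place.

N̂ = 213·82/24 = 17466/24 ≈ 727.8 → 728
Density = N̂ / area = 728 / 22 ≈ 33.09 → 33.1 per ha

density ≈ 33.1 koalas per ha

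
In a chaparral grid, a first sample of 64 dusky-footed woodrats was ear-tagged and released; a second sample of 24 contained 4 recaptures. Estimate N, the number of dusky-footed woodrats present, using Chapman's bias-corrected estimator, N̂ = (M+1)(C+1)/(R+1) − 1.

N = 324

N̂ = (64+1)(24+1)/(4+1) − 1 = 65·25/5 − 1
= 1625/5 − 1 = 325 − 1 = 324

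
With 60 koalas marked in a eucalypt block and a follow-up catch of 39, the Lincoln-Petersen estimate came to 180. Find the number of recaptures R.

From N = M·C/R: R = M·C / N = 60·39 / 180 = 2340 / 180 = 13.

R = 13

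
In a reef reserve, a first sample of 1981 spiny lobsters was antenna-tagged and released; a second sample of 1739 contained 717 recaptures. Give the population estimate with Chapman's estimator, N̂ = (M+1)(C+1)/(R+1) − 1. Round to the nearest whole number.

N̂ = (1981+1)(1739+1)/(717+1) − 1 = 1982·1740/718 − 1
= 3448680/718 − 1 ≈ 4803.2 − 1 ≈ 4802.2 → 4802

N ≈ 4802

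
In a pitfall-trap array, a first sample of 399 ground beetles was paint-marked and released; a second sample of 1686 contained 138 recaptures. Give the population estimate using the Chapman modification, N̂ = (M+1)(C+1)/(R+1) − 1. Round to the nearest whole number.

N ≈ 4854

N̂ = (399+1)(1686+1)/(138+1) − 1 = 400·1687/139 − 1
= 674800/139 − 1 ≈ 4854.7 − 1 ≈ 4853.7 → 4854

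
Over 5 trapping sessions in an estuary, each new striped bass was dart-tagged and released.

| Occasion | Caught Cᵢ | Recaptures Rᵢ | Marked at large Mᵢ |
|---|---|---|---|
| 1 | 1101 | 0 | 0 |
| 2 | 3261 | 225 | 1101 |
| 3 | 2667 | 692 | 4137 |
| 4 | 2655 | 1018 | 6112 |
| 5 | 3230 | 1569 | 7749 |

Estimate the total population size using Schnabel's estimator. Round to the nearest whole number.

N ≈ 15,948

Σ MᵢCᵢ = 0·1101 + 1101·3261 + 4137·2667 + 6112·2655 + 7749·3230 = 0 + 3590361 + 11033379 + 16227360 + 25029270 = 55880370
Σ Rᵢ = 0 + 225 + 692 + 1018 + 1569 = 3504
N̂ = 55880370 / 3504 ≈ 15947.6 → 15948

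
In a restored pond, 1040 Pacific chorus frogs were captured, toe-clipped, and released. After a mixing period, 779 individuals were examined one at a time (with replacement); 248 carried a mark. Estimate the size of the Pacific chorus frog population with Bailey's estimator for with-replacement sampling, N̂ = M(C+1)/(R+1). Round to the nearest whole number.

N̂ = 1040·(779+1)/(248+1) = 1040·780/249 = 811200/249 ≈ 3257.8 → 3258

N ≈ 3258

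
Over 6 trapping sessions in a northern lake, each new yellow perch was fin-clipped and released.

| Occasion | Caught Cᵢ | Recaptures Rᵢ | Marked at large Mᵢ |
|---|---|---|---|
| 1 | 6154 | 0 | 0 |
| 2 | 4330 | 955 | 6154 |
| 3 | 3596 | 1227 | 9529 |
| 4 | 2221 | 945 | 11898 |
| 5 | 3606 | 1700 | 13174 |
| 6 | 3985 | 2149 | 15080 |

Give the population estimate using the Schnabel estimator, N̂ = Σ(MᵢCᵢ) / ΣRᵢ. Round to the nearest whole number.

N ≈ 27,944

Σ MᵢCᵢ = 0·6154 + 6154·4330 + 9529·3596 + 11898·2221 + 13174·3606 + 15080·3985 = 0 + 26646820 + 34266284 + 26425458 + 47505444 + 60093800 = 194937806
Σ Rᵢ = 0 + 955 + 1227 + 945 + 1700 + 2149 = 6976
N̂ = 194937806 / 6976 ≈ 27944.1 → 27944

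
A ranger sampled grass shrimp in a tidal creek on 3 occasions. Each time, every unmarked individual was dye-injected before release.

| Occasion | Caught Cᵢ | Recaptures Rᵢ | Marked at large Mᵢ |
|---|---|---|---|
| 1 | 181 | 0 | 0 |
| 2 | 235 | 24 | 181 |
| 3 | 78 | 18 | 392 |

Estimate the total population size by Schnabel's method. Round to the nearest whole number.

N ≈ 1741

Σ MᵢCᵢ = 0·181 + 181·235 + 392·78 = 0 + 42535 + 30576 = 73111
Σ Rᵢ = 0 + 24 + 18 = 42
N̂ = 73111 / 42 ≈ 1740.7 → 1741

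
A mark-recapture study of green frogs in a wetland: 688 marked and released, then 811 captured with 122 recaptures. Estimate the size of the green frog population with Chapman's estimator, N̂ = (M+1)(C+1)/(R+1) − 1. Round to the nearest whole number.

N ≈ 4548

N̂ = (688+1)(811+1)/(122+1) − 1 = 689·812/123 − 1
= 559468/123 − 1 ≈ 4548.5 − 1 ≈ 4547.5 → 4548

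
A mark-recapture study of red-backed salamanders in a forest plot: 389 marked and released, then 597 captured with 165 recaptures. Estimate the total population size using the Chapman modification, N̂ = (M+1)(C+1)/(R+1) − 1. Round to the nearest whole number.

N ≈ 1404

N̂ = (389+1)(597+1)/(165+1) − 1 = 390·598/166 − 1
= 233220/166 − 1 ≈ 1404.9 − 1 ≈ 1403.9 → 1404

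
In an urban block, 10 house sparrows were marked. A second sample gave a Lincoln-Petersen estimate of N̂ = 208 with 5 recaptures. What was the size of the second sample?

C = 104

From N = M·C/R: C = N·R / M = 208·5 / 10 = 1040 / 10 = 104.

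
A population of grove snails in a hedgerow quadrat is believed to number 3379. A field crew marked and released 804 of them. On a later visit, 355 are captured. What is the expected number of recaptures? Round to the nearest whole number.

expected recaptures ≈ 84

Expected recaptures E[R] = M·C / N.
E[R] = 804 × 355 / 3379 = 285420 / 3379 ≈ 84.47 → 84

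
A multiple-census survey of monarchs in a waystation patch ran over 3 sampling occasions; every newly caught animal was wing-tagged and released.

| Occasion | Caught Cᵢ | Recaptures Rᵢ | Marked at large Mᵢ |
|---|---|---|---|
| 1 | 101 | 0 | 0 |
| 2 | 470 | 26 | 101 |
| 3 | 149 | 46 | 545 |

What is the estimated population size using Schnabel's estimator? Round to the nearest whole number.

Σ MᵢCᵢ = 0·101 + 101·470 + 545·149 = 0 + 47470 + 81205 = 128675
Σ Rᵢ = 0 + 26 + 46 = 72
N̂ = 128675 / 72 ≈ 1787.2 → 1787

N ≈ 1787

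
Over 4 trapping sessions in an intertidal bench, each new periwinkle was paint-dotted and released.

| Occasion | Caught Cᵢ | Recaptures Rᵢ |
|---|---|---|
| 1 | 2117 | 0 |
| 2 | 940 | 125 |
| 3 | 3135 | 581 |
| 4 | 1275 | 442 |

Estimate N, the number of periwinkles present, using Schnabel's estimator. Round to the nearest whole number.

Marked at large before each occasion: Mᵢ = Σⱼ<ᵢ (Cⱼ − Rⱼ) → M1=0, M2=2117, M3=2932, M4=5486
Σ MᵢCᵢ = 0·2117 + 2117·940 + 2932·3135 + 5486·1275 = 0 + 1989980 + 9191820 + 6994650 = 18176450
Σ Rᵢ = 0 + 125 + 581 + 442 = 1148
N̂ = 18176450 / 1148 ≈ 15833.1 → 15833

N ≈ 15,833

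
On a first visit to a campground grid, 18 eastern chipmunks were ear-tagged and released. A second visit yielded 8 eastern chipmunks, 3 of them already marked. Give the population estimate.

N = 48

N = (18 × 8) / 3 = 144 / 3 = 48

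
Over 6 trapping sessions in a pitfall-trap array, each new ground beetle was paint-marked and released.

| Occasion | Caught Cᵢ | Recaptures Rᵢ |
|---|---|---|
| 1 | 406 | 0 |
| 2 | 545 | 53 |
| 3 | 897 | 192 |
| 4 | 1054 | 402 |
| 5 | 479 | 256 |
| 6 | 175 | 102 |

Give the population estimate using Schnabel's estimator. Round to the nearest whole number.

Marked at large before each occasion: Mᵢ = Σⱼ<ᵢ (Cⱼ − Rⱼ) → M1=0, M2=406, M3=898, M4=1603, M5=2255, M6=2478
Σ MᵢCᵢ = 0·406 + 406·545 + 898·897 + 1603·1054 + 2255·479 + 2478·175 = 0 + 221270 + 805506 + 1689562 + 1080145 + 433650 = 4230133
Σ Rᵢ = 0 + 53 + 192 + 402 + 256 + 102 = 1005
N̂ = 4230133 / 1005 ≈ 4209.1 → 4209

N ≈ 4209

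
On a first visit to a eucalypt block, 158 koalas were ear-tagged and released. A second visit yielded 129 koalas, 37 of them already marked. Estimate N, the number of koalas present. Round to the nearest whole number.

Lincoln-Petersen assumes M/N = R/C, so N = M·C / R.
N = (158 × 129) / 37 = 20382 / 37 ≈ 550.9 → 551

N ≈ 551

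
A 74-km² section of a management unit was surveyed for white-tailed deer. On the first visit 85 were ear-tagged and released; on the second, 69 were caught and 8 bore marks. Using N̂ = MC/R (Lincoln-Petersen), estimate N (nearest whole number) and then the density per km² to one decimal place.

density ≈ 9.9 white-tailed deer per km²

N̂ = 85·69/8 = 5865/8 ≈ 733.1 → 733
Density = N̂ / area = 733 / 74 ≈ 9.91 → 9.9 per km²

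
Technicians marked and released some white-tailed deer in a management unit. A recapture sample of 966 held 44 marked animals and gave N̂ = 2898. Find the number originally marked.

From N = M·C/R: M = N·R / C = 2898·44 / 966 = 127512 / 966 = 132.

M = 132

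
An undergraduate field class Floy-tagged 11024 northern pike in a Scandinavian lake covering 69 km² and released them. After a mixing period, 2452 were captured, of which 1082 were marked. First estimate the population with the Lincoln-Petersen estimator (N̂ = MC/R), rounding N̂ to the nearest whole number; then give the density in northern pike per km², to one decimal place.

density ≈ 362.1 northern pike per km²

N̂ = 11024·2452/1082 = 27030848/1082 ≈ 24982.3 → 24982
Density = N̂ / area = 24982 / 69 ≈ 362.06 → 362.1 per km²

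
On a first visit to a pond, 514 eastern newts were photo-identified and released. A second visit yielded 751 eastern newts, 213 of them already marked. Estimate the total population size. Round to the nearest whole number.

N ≈ 1812

If marked individuals mix randomly, R/C ≈ M/N, giving N ≈ M·C/R.
N = (514 × 751) / 213 = 386014 / 213 ≈ 1812.3 → 1812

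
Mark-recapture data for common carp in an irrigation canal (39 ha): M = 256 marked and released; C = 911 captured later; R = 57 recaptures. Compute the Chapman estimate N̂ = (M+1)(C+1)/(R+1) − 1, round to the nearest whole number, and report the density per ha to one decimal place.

density ≈ 103.6 common carp per ha

N̂ = 257·912/58 − 1 = 234384/58 − 1 ≈ 4040.1 → 4040
Density = N̂ / area = 4040 / 39 ≈ 103.59 → 103.6 per ha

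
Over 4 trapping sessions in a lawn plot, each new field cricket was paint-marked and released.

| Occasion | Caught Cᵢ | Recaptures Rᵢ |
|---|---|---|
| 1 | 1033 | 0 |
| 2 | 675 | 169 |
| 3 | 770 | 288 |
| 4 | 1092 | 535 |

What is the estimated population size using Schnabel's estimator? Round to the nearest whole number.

N ≈ 4122

Marked at large before each occasion: Mᵢ = Σⱼ<ᵢ (Cⱼ − Rⱼ) → M1=0, M2=1033, M3=1539, M4=2021
Σ MᵢCᵢ = 0·1033 + 1033·675 + 1539·770 + 2021·1092 = 0 + 697275 + 1185030 + 2206932 = 4089237
Σ Rᵢ = 0 + 169 + 288 + 535 = 992
N̂ = 4089237 / 992 ≈ 4122.2 → 4122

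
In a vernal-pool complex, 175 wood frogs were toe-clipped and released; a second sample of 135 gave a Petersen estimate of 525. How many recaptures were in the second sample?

From N = M·C/R: R = M·C / N = 175·135 / 525 = 23625 / 525 = 45.

R = 45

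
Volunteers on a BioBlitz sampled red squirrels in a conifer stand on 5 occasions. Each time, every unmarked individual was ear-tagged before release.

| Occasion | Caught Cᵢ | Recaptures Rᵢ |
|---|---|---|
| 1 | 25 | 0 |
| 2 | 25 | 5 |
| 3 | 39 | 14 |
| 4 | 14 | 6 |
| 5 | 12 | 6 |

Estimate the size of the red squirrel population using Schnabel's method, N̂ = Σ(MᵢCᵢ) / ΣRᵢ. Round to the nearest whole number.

N ≈ 139

Marked at large before each occasion: Mᵢ = Σⱼ<ᵢ (Cⱼ − Rⱼ) → M1=0, M2=25, M3=45, M4=70, M5=78
Σ MᵢCᵢ = 0·25 + 25·25 + 45·39 + 70·14 + 78·12 = 0 + 625 + 1755 + 980 + 936 = 4296
Σ Rᵢ = 0 + 5 + 14 + 6 + 6 = 31
N̂ = 4296 / 31 ≈ 138.6 → 139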